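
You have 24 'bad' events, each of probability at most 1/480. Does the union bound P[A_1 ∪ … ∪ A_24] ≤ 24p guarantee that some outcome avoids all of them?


Union bound: P[∪_{i=1}^{24} A_i] ≤ Σ_i P[A_i] ≤ 24·p = 24·(1/480) = 1/20.
Numerically: 1/20 ≈ 0.0500000.
Is 1/20 < 1? YES.
Since P[∪ A_i] ≤ 1/20 < 1, the complement has P[∩ A_i^c] ≥ 1 − 1/20 = 19/20 > 0, so some outcome avoids every A_i.

24·p = 1/20 ≈ 0.0500000; existence CERTIFIED by the union bound.


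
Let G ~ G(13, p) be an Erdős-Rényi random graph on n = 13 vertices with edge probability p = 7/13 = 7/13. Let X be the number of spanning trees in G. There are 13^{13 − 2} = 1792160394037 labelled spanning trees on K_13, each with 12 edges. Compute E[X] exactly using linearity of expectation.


K_13 has 13^{13 − 2} = 1792160394037 labelled spanning trees.
For each such spanning tree H, let X_H = 1 if all 12 edges of H are present in G. Then P[X_H = 1] = p^{12} = (7/13)^{12} = 13841287201/23298085122481.
By linearity of expectation: E[X] = Σ_H E[X_H] = 1792160394037 · p^{12} = 1792160394037 · 13841287201/23298085122481 = 13841287201/13.
Numerically: E[X] ≈ 1.0647e+09.

E[X] = 1792160394037 · (7/13)^{12} = 13841287201/13 ≈ 1.0647e+09.


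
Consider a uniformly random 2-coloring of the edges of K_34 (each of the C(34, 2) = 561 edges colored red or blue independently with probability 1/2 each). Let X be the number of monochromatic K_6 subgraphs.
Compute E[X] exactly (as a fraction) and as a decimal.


Let X = Σ_S X_S over the C(34, 6) = 1344904 subsets S of size 6, where X_S = 1 if the K_6 on S is monochromatic.
For a fixed S, the K_6 on S has C(6, 2) = 15 edges. P[all 15 edges red] = (1/2)^15, and likewise for blue, so P[monochromatic] = 2·(1/2)^15 = 2^{1 − 15} = 1/16384.
By linearity of expectation: E[X] = C(34, 6) · 2^{1 − 15} = 1344904 · 1/16384 = 168113/2048.
Numerically: E[X] ≈ 82.08643.

E[X] = C(34,6)·2^(1−C(6,2)) = 168113/2048 ≈ 82.08643.


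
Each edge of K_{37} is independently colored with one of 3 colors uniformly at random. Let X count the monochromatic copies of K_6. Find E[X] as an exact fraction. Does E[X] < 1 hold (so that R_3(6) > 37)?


E[X] = C(37, 6) · 3^{1 − 15} = 2324784 · 3^{−14} = 2324784/4782969.
As a reduced fraction: E[X] = 774928/1594323 ≈ 0.486.
Is E[X] < 1? YES.
Since E[X] < 1, there exists a 3-coloring of K_{37} with no monochromatic K_6; hence R_3(6) > 37.

E[X] = 774928/1594323 ≈ 0.486; E[X] < 1, so R_3(6) > 37.


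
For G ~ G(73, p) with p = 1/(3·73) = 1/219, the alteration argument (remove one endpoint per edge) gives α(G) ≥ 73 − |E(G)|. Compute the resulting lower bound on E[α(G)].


E[|E(G)|] = C(73, 2)·p = 2628 · (1/219) = 12.
E[α(G)] ≥ n − E[|E(G)|] = 73 − 12 = 61.
Numerically: ≈ 61.00000.
(This is only a lower bound; the true E[α(G)] may be larger.)

E[α(G)] ≥ 61 ≈ 61.00000.


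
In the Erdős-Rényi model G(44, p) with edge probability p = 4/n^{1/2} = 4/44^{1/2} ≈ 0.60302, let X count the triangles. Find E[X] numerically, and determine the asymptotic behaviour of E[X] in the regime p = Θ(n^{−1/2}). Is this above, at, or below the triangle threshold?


Number of potential triangles: C(44, 3) = 13244.
Each occurs with probability p³ ≈ (0.60302)³ ≈ 2.1928098e-01.
By linearity: E[X] = C(44, 3)·p³ ≈ 13244 · 2.1928098e-01 ≈ 2904.15727.
Since α = 1/2 < 1, p = c/n^{1/2} ≫ 1/n is above the triangle threshold p ~ 1/n. Asymptotically E[X] ~ (c³/6)·n^{3(1−α)} = (4³/6)·n^{1.5} → ∞; triangles are abundant w.h.p.

E[X] ≈ 2904.15727; in regime p = Θ(1/n^{1/2}) E[X] diverges (above the triangle threshold p ~ 1/n).


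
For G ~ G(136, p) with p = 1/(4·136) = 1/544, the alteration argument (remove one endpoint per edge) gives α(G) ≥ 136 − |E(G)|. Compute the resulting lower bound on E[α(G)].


E[|E(G)|] = C(136, 2)·p = 9180 · (1/544) = 135/8.
E[α(G)] ≥ n − E[|E(G)|] = 136 − 135/8 = 953/8.
Numerically: ≈ 119.12500.
(This is only a lower bound; the true E[α(G)] may be larger.)

E[α(G)] ≥ 953/8 ≈ 119.12500.


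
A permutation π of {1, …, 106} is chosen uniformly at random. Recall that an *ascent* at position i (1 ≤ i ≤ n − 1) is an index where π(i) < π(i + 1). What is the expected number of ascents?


Write X = Σ X_I over i = 1, …, 105, with X_I the indicator of one ascent.
There are 105 indicators.
For each fixed i, the pair (π(i), π(i+1)) is a uniformly random ordered pair of distinct values from {1, …, 106}; by symmetry P[π(i) < π(i+1)] = 1/2.
By linearity: E[X] = 105 · (1/2) = (106 − 1) · (1/2) = 105/2 ≈ 52.500.

E[X] = 105/2 = 52.500.


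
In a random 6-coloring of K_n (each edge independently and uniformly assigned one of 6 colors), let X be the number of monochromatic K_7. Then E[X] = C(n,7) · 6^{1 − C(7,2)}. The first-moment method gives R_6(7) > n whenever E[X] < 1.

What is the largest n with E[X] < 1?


We need C(n, 7) · 6^{1 − 21} < 1, i.e. C(n, 7) < 6^{21 − 1} = 3656158440062976.
Check values of n near the boundary:
  n = 566: C(566, 7) = 3557206237959440; 3557206237959440 < 3656158440062976? YES
  n = 567: C(567, 7) = 3601671315933933; 3601671315933933 < 3656158440062976? YES
  n = 568: C(568, 7) = 3646611956239704; 3646611956239704 < 3656158440062976? YES
  n = 569: C(569, 7) = 3692032389858348; 3692032389858348 < 3656158440062976? NO
  n = 570: C(570, 7) = 3737936877831720; 3737936877831720 < 3656158440062976? NO
The largest n with C(n, 7) < 3656158440062976 is n = 568 (where E[X] = 16882462760369/16926659444736 ≈ 0.997389). Hence R_6(7) > 568, i.e. R_6(7) ≥ 569.

Largest n = 568; hence R_6(7) > 568.


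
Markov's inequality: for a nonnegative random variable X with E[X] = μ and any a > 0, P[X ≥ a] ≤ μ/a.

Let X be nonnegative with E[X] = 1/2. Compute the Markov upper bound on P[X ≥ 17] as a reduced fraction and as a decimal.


μ = E[X] = 1/2, a = 17.
Markov: P[X ≥ 17] ≤ μ/a = (1/2)/17 = 1/34.
Numerically: ≈ 0.0294.
(Since a = 17 > μ = 0.5000, the bound 1/34 is < 1 and informative.)

P[X ≥ 17] ≤ 1/34 ≈ 0.0294.


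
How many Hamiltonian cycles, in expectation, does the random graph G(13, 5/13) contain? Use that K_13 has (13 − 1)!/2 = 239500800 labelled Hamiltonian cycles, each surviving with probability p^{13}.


K_13 has (13 − 1)!/2 = 239500800 labelled Hamiltonian cycles.
For each such Hamiltonian cycle H, let X_H = 1 if all 13 edges of H are present in G. Then P[X_H = 1] = p^{13} = (5/13)^{13} = 1220703125/302875106592253.
By linearity of expectation: E[X] = Σ_H E[X_H] = 239500800 · p^{13} = 239500800 · 1220703125/302875106592253 = 292359375000000000/302875106592253.
Numerically: E[X] ≈ 965.

E[X] = 239500800 · (5/13)^{13} = 292359375000000000/302875106592253 ≈ 965.


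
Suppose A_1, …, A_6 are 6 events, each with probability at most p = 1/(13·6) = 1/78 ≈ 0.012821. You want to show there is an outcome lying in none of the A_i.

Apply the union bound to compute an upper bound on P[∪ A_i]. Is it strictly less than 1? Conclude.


Union bound: P[∪_{i=1}^{6} A_i] ≤ Σ_i P[A_i] ≤ 6·p = 6·(1/78) = 1/13.
Numerically: 1/13 ≈ 0.076923.
Is 1/13 < 1? YES.
Since P[∪ A_i] ≤ 1/13 < 1, the complement has P[∩ A_i^c] ≥ 1 − 1/13 = 12/13 > 0, so some outcome avoids every A_i.

6·p = 1/13 ≈ 0.076923; existence CERTIFIED by the union bound.


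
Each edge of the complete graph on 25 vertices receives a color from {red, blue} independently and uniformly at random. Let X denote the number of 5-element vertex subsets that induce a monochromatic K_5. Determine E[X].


Let X = Σ_S X_S over the C(25, 5) = 53130 subsets S of size 5, where X_S = 1 if the K_5 on S is monochromatic.
For a fixed S, the K_5 on S has C(5, 2) = 10 edges. P[all 10 edges red] = (1/2)^10, and likewise for blue, so P[monochromatic] = 2·(1/2)^10 = 2^{1 − 10} = 1/512.
Summing: E[X] = C(25, 5) · 2^{1 − 10} = 53130 · 1/512 = 26565/256.
Numerically: E[X] ≈ 103.7695.

E[X] = C(25,5)·2^(1−C(5,2)) = 26565/256 ≈ 103.7695.


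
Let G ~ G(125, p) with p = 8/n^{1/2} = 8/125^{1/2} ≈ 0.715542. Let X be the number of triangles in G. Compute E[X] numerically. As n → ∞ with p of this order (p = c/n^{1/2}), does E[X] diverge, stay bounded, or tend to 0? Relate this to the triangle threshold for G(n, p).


Number of potential triangles: C(125, 3) = 317750.
Each occurs with probability p³ ≈ (0.715542)³ ≈ 3.66357377e-01.
By linearity: E[X] = C(125, 3)·p³ ≈ 317750 · 3.66357377e-01 ≈ 116410.056680.
Since α = 1/2 < 1, p = c/n^{1/2} ≫ 1/n is above the triangle threshold p ~ 1/n. Asymptotically E[X] ~ (c³/6)·n^{3(1−α)} = (8³/6)·n^{1.5} → ∞; triangles are abundant w.h.p.

E[X] ≈ 116410.056680; in regime p = Θ(1/n^{1/2}) E[X] diverges (above the triangle threshold p ~ 1/n).


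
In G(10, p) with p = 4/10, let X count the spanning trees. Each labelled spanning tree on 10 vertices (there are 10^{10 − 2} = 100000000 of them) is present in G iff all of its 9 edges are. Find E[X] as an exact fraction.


K_10 has 10^{10 − 2} = 100000000 labelled spanning trees.
For each such spanning tree H, let X_H = 1 if all 9 edges of H are present in G. Then P[X_H = 1] = p^{9} = (2/5)^{9} = 512/1953125.
Summing the indicators: E[X] = Σ_H E[X_H] = 100000000 · p^{9} = 100000000 · 512/1953125 = 131072/5.
Numerically: E[X] ≈ 26214.

E[X] = 100000000 · (2/5)^{9} = 131072/5 ≈ 26214.


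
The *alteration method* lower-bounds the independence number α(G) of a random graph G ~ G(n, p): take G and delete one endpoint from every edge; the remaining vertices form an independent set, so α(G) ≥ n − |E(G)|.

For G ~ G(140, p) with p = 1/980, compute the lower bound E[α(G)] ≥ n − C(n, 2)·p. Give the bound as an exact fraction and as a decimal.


E[|E(G)|] = C(140, 2)·p = 9730 · (1/980) = 139/14.
E[α(G)] ≥ n − E[|E(G)|] = 140 − 139/14 = 1821/14.
Numerically: ≈ 130.0714.
(This is only a lower bound; the true E[α(G)] may be larger.)

E[α(G)] ≥ 1821/14 ≈ 130.0714.


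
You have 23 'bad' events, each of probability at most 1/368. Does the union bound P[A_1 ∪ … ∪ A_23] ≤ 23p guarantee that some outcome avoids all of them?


Union bound: P[∪_{i=1}^{23} A_i] ≤ Σ_i P[A_i] ≤ 23·p = 23·(1/368) = 1/16.
Numerically: 1/16 ≈ 0.062.
Is 1/16 < 1? YES.
Since P[∪ A_i] ≤ 1/16 < 1, the complement has P[∩ A_i^c] ≥ 1 − 1/16 = 15/16 > 0, so some outcome avoids every A_i.

23·p = 1/16 ≈ 0.062; existence CERTIFIED by the union bound.


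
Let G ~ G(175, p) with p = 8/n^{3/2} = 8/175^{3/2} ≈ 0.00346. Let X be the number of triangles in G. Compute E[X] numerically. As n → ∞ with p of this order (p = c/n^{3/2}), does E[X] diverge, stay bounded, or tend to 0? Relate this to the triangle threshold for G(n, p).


Number of potential triangles: C(175, 3) = 877975.
Each occurs with probability p³ ≈ (0.00346)³ ≈ 4.12666e-08.
By linearity: E[X] = C(175, 3)·p³ ≈ 877975 · 4.12666e-08 ≈ 0.036.
Since α = 3/2 > 1, p = c/n^{3/2} = o(1/n) is below the triangle threshold p ~ 1/n. Asymptotically E[X] ~ (c³/6)·n^{3(1−α)} = (8³/6)·n^{-1.5} → 0, so by Markov's inequality G has no triangles w.h.p.

E[X] ≈ 0.036; in regime p = Θ(1/n^{3/2}) E[X] tends to 0 (below the triangle threshold p ~ 1/n).


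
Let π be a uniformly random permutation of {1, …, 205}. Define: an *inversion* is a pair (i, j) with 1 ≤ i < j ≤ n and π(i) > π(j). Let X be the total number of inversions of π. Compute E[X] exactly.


Write X = Σ X_I over the C(205, 2) = 20910 pairs i < j, with X_I the indicator of one inversion.
There are 20910 indicators.
For each fixed pair i < j, the values π(i) and π(j) are two distinct elements of {1, …, 205} in uniformly random order; by symmetry P[π(i) > π(j)] = 1/2.
By linearity: E[X] = 20910 · (1/2) = C(205, 2) · (1/2) = 20910/2 = 10455 ≈ 10455.00000.

E[X] = 10455 = 10455.00000.


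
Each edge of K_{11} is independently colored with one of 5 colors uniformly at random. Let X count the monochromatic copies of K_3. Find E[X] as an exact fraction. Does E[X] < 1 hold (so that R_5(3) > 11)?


E[X] = C(11, 3) · 5^{1 − 3} = 165 · 5^{−2} = 165/25.
As a reduced fraction: E[X] = 33/5 ≈ 6.60000.
Is E[X] < 1? NO.
Since E[X] ≥ 1, the first-moment bound is inconclusive at n = 11; it does NOT by itself certify R_5(3) > 11.

E[X] = 33/5 ≈ 6.60000; E[X] ≥ 1; first-moment method inconclusive here.


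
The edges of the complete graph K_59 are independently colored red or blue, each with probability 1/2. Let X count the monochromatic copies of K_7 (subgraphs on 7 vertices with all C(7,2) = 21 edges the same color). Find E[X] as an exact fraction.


Let X = Σ_S X_S over the C(59, 7) = 341149446 subsets S of size 7, where X_S = 1 if the K_7 on S is monochromatic.
For a fixed S, the K_7 on S has C(7, 2) = 21 edges. P[all 21 edges red] = (1/2)^21, and likewise for blue, so P[monochromatic] = 2·(1/2)^21 = 2^{1 − 21} = 1/1048576.
By linearity: E[X] = C(59, 7) · 2^{1 − 21} = 341149446 · 1/1048576 = 170574723/524288.
Numerically: E[X] ≈ 325.345.

E[X] = C(59,7)·2^(1−C(7,2)) = 170574723/524288 ≈ 325.345.


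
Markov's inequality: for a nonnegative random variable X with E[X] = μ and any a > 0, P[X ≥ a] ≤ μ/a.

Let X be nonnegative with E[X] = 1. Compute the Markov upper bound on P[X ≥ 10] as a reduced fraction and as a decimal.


μ = E[X] = 1, a = 10.
Markov: P[X ≥ 10] ≤ μ/a = (1)/10 = 1/10.
Numerically: ≈ 0.1000.
(Since a = 10 > μ = 1.0000, the bound 1/10 is < 1 and informative.)

P[X ≥ 10] ≤ 1/10 ≈ 0.1000.


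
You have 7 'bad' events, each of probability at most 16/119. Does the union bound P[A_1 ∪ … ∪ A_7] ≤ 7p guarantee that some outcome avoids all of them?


Union bound: P[∪_{i=1}^{7} A_i] ≤ Σ_i P[A_i] ≤ 7·p = 7·(16/119) = 16/17.
Numerically: 16/17 ≈ 0.941.
Is 16/17 < 1? YES.
Since P[∪ A_i] ≤ 16/17 < 1, the complement has P[∩ A_i^c] ≥ 1 − 16/17 = 1/17 > 0, so some outcome avoids every A_i.

7·p = 16/17 ≈ 0.941; existence CERTIFIED by the union bound.


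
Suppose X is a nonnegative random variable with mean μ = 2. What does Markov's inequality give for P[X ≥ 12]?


μ = E[X] = 2, a = 12.
Markov: P[X ≥ 12] ≤ μ/a = (2)/12 = 1/6.
Numerically: ≈ 0.1667.
(Since a = 12 > μ = 2.0000, the bound 1/6 is < 1 and informative.)

P[X ≥ 12] ≤ 1/6 ≈ 0.1667.


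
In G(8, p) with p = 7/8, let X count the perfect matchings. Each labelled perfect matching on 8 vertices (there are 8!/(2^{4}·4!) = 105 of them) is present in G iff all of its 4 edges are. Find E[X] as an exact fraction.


K_8 has 8!/(2^{4}·4!) = 105 labelled perfect matchings.
For each such perfect matching H, let X_H = 1 if all 4 edges of H are present in G. Then P[X_H = 1] = p^{4} = (7/8)^{4} = 2401/4096.
By linearity: E[X] = Σ_H E[X_H] = 105 · p^{4} = 105 · 2401/4096 = 252105/4096.
Numerically: E[X] ≈ 61.55.

E[X] = 105 · (7/8)^{4} = 252105/4096 ≈ 61.55.


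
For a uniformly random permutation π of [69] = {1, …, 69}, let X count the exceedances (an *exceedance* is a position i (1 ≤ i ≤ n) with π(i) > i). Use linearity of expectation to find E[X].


Write X = Σ_{i=1}^{69} X_i, where X_i = 1_{π(i) > i}.
For each fixed i, π(i) is uniform over {1, …, 69} (marginal of a uniform permutation), so P[π(i) > i] = (n − i)/n. Summing: Σ_{i=1}^{69} (n − i)/n = (0 + 1 + … + 68)/69 = 69(69 − 1)/(2·69) = (69 − 1)/2.
Hence E[X] = Σ_{i=1}^{69} (69 − i)/69 = 34 ≈ 34.0000.

E[X] = 34 = 34.0000.


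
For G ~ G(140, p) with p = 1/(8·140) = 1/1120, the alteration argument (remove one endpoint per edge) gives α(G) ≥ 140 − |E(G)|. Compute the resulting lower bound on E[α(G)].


E[|E(G)|] = C(140, 2)·p = 9730 · (1/1120) = 139/16.
E[α(G)] ≥ n − E[|E(G)|] = 140 − 139/16 = 2101/16.
Numerically: ≈ 131.312.
(This is only a lower bound; the true E[α(G)] may be larger.)

E[α(G)] ≥ 2101/16 ≈ 131.312.


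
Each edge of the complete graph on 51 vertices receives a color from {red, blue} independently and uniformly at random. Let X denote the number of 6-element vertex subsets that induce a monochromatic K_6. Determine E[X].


Let X = Σ_S X_S over the C(51, 6) = 18009460 subsets S of size 6, where X_S = 1 if the K_6 on S is monochromatic.
For a fixed S, the K_6 on S has C(6, 2) = 15 edges. P[all 15 edges red] = (1/2)^15, and likewise for blue, so P[monochromatic] = 2·(1/2)^15 = 2^{1 − 15} = 1/16384.
By linearity of expectation: E[X] = C(51, 6) · 2^{1 − 15} = 18009460 · 1/16384 = 4502365/4096.
Numerically: E[X] ≈ 1099.21021.

E[X] = C(51,6)·2^(1−C(6,2)) = 4502365/4096 ≈ 1099.21021.


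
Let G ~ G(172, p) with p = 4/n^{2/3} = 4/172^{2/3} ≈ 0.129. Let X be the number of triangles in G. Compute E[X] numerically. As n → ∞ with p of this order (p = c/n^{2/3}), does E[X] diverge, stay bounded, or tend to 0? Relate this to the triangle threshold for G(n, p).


Number of potential triangles: C(172, 3) = 833340.
Each occurs with probability p³ ≈ (0.129)³ ≈ 2.16333e-03.
By linearity: E[X] = C(172, 3)·p³ ≈ 833340 · 2.16333e-03 ≈ 1802.791.
Since α = 2/3 < 1, p = c/n^{2/3} ≫ 1/n is above the triangle threshold p ~ 1/n. Asymptotically E[X] ~ (c³/6)·n^{3(1−α)} = (4³/6)·n^{1} → ∞; triangles are abundant w.h.p.

E[X] ≈ 1802.791; in regime p = Θ(1/n^{2/3}) E[X] diverges (above the triangle threshold p ~ 1/n).


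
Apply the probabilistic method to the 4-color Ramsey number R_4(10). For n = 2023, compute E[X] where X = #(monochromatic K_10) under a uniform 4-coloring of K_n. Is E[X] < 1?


E[X] = C(2023, 10) · 4^{1 − 45} = 309399856285778485315440716 · 4^{−44} = 309399856285778485315440716/309485009821345068724781056.
As a reduced fraction: E[X] = 77349964071444621328860179/77371252455336267181195264 ≈ 0.99972.
Is E[X] < 1? YES.
Since E[X] < 1, there exists a 4-coloring of K_{2023} with no monochromatic K_10; hence R_4(10) > 2023.

E[X] = 77349964071444621328860179/77371252455336267181195264 ≈ 0.99972; E[X] < 1, so R_4(10) > 2023.


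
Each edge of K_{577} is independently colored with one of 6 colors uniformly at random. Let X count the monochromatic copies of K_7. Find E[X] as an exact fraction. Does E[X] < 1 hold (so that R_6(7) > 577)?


E[X] = C(577, 7) · 6^{1 − 21} = 4073186129881440 · 6^{−20} = 4073186129881440/3656158440062976.
As a reduced fraction: E[X] = 42429022186265/38084983750656 ≈ 1.114.
Is E[X] < 1? NO.
Since E[X] ≥ 1, the first-moment bound is inconclusive at n = 577; it does NOT by itself certify R_6(7) > 577.

E[X] = 42429022186265/38084983750656 ≈ 1.114; E[X] ≥ 1; first-moment method inconclusive here.


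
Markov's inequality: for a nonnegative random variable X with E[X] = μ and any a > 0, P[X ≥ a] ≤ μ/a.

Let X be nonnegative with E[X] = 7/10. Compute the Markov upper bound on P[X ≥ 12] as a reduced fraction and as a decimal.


μ = E[X] = 7/10, a = 12.
Markov: P[X ≥ 12] ≤ μ/a = (7/10)/12 = 7/120.
Numerically: ≈ 0.0583.
(Since a = 12 > μ = 0.7000, the bound 7/120 is < 1 and informative.)

P[X ≥ 12] ≤ 7/120 ≈ 0.0583.


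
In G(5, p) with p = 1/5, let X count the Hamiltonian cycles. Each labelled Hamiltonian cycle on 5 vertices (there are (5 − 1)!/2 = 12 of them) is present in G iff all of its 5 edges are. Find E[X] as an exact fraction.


K_5 has (5 − 1)!/2 = 12 labelled Hamiltonian cycles.
For each such Hamiltonian cycle H, let X_H = 1 if all 5 edges of H are present in G. Then P[X_H = 1] = p^{5} = (1/5)^{5} = 1/3125.
Summing the indicators: E[X] = Σ_H E[X_H] = 12 · p^{5} = 12 · 1/3125 = 12/3125.
Numerically: E[X] ≈ 0.00384.

E[X] = 12 · (1/5)^{5} = 12/3125 ≈ 0.00384.


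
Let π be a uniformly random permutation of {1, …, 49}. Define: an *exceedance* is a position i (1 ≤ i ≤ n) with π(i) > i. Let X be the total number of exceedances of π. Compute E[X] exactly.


Write X = Σ_{i=1}^{49} X_i, where X_i = 1_{π(i) > i}.
For each fixed i, π(i) is uniform over {1, …, 49} (marginal of a uniform permutation), so P[π(i) > i] = (n − i)/n. Summing: Σ_{i=1}^{49} (n − i)/n = (0 + 1 + … + 48)/49 = 49(49 − 1)/(2·49) = (49 − 1)/2.
Hence E[X] = Σ_{i=1}^{49} (49 − i)/49 = 24 ≈ 24.0000.

E[X] = 24 = 24.0000.


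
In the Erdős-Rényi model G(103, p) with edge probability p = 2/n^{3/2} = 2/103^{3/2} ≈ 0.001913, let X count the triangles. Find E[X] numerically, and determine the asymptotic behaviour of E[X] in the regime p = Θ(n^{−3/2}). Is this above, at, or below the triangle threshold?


Number of potential triangles: C(103, 3) = 176851.
Each occurs with probability p³ ≈ (0.001913)³ ≈ 7.003618e-09.
By linearity: E[X] = C(103, 3)·p³ ≈ 176851 · 7.003618e-09 ≈ 0.0012.
Since α = 3/2 > 1, p = c/n^{3/2} = o(1/n) is below the triangle threshold p ~ 1/n. Asymptotically E[X] ~ (c³/6)·n^{3(1−α)} = (2³/6)·n^{-1.5} → 0, so by Markov's inequality G has no triangles w.h.p.

E[X] ≈ 0.0012; in regime p = Θ(1/n^{3/2}) E[X] tends to 0 (below the triangle threshold p ~ 1/n).


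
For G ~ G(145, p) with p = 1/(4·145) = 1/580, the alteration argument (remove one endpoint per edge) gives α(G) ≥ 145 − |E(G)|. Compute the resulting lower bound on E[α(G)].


E[|E(G)|] = C(145, 2)·p = 10440 · (1/580) = 18.
E[α(G)] ≥ n − E[|E(G)|] = 145 − 18 = 127.
Numerically: ≈ 127.0000.
(This is only a lower bound; the true E[α(G)] may be larger.)

E[α(G)] ≥ 127 ≈ 127.0000.


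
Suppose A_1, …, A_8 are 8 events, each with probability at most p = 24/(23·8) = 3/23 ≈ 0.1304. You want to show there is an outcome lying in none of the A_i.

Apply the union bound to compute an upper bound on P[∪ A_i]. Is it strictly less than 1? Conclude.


Union bound: P[∪_{i=1}^{8} A_i] ≤ Σ_i P[A_i] ≤ 8·p = 8·(3/23) = 24/23.
Numerically: 24/23 ≈ 1.0435.
Is 24/23 < 1? NO.
Since the bound 24/23 is ≥ 1, the union bound is uninformative here; it does NOT by itself certify existence.

8·p = 24/23 ≈ 1.0435; existence NOT certified by the union bound.


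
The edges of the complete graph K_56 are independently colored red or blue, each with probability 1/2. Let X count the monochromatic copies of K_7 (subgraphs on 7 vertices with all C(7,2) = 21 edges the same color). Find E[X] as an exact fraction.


Let X = Σ_S X_S over the C(56, 7) = 231917400 subsets S of size 7, where X_S = 1 if the K_7 on S is monochromatic.
For a fixed S, the K_7 on S has C(7, 2) = 21 edges. P[all 21 edges red] = (1/2)^21, and likewise for blue, so P[monochromatic] = 2·(1/2)^21 = 2^{1 − 21} = 1/1048576.
By linearity: E[X] = C(56, 7) · 2^{1 − 21} = 231917400 · 1/1048576 = 28989675/131072.
Numerically: E[X] ≈ 221.173668.

E[X] = C(56,7)·2^(1−C(7,2)) = 28989675/131072 ≈ 221.173668.


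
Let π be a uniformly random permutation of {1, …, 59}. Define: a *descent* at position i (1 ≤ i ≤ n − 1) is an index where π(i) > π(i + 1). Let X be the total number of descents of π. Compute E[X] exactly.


Write X = Σ X_I over i = 1, …, 58, with X_I the indicator of one descent.
There are 58 indicators.
For each fixed i, the pair (π(i), π(i+1)) is a uniformly random ordered pair of distinct values from {1, …, 59}; by symmetry P[π(i) > π(i+1)] = 1/2.
By linearity: E[X] = 58 · (1/2) = (59 − 1) · (1/2) = 29 ≈ 29.0000.

E[X] = 29 = 29.0000.


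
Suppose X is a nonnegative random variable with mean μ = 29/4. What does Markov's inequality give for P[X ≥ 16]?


μ = E[X] = 29/4, a = 16.
Markov: P[X ≥ 16] ≤ μ/a = (29/4)/16 = 29/64.
Numerically: ≈ 0.453.
(Since a = 16 > μ = 7.250, the bound 29/64 is < 1 and informative.)

P[X ≥ 16] ≤ 29/64 ≈ 0.453.


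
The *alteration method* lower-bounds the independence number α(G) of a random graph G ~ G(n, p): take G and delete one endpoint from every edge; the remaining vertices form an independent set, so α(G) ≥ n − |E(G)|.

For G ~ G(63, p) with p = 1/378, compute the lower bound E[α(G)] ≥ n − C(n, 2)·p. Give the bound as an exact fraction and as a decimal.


E[|E(G)|] = C(63, 2)·p = 1953 · (1/378) = 31/6.
E[α(G)] ≥ n − E[|E(G)|] = 63 − 31/6 = 347/6.
Numerically: ≈ 57.8333.
(This is only a lower bound; the true E[α(G)] may be larger.)

E[α(G)] ≥ 347/6 ≈ 57.8333.


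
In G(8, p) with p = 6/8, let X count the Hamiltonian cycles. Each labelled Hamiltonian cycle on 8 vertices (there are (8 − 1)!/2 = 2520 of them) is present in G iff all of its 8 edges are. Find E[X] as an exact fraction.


K_8 has (8 − 1)!/2 = 2520 labelled Hamiltonian cycles.
For each such Hamiltonian cycle H, let X_H = 1 if all 8 edges of H are present in G. Then P[X_H = 1] = p^{8} = (3/4)^{8} = 6561/65536.
By linearity of expectation: E[X] = Σ_H E[X_H] = 2520 · p^{8} = 2520 · 6561/65536 = 2066715/8192.
Numerically: E[X] ≈ 252.

E[X] = 2520 · (3/4)^{8} = 2066715/8192 ≈ 252.


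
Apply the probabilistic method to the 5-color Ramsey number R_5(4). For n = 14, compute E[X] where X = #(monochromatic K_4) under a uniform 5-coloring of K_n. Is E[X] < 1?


E[X] = C(14, 4) · 5^{1 − 6} = 1001 · 5^{−5} = 1001/3125.
As a reduced fraction: E[X] = 1001/3125 ≈ 0.32032.
Is E[X] < 1? YES.
Since E[X] < 1, there exists a 5-coloring of K_{14} with no monochromatic K_4; hence R_5(4) > 14.

E[X] = 1001/3125 ≈ 0.32032; E[X] < 1, so R_5(4) > 14.


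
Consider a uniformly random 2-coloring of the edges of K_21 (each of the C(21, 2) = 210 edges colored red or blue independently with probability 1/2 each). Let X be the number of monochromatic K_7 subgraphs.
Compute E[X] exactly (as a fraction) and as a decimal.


Let X = Σ_S X_S over the C(21, 7) = 116280 subsets S of size 7, where X_S = 1 if the K_7 on S is monochromatic.
For a fixed S, the K_7 on S has C(7, 2) = 21 edges. P[all 21 edges red] = (1/2)^21, and likewise for blue, so P[monochromatic] = 2·(1/2)^21 = 2^{1 − 21} = 1/1048576.
Summing: E[X] = C(21, 7) · 2^{1 − 21} = 116280 · 1/1048576 = 14535/131072.
Numerically: E[X] ≈ 0.111.

E[X] = C(21,7)·2^(1−C(7,2)) = 14535/131072 ≈ 0.111.


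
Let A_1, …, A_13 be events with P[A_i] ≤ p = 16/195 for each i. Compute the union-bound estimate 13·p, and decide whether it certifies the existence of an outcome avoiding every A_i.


Union bound: P[∪_{i=1}^{13} A_i] ≤ Σ_i P[A_i] ≤ 13·p = 13·(16/195) = 16/15.
Numerically: 16/15 ≈ 1.067.
Is 16/15 < 1? NO.
Since the bound 16/15 is ≥ 1, the union bound is uninformative here; it does NOT by itself certify existence.

13·p = 16/15 ≈ 1.067; existence NOT certified by the union bound.


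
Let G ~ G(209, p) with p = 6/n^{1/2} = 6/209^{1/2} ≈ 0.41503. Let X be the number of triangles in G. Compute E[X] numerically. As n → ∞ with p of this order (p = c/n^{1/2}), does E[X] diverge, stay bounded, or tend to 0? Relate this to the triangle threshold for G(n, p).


Number of potential triangles: C(209, 3) = 1499784.
Each occurs with probability p³ ≈ (0.41503)³ ≈ 7.1488193e-02.
By linearity: E[X] = C(209, 3)·p³ ≈ 1499784 · 7.1488193e-02 ≈ 107216.84864.
Since α = 1/2 < 1, p = c/n^{1/2} ≫ 1/n is above the triangle threshold p ~ 1/n. Asymptotically E[X] ~ (c³/6)·n^{3(1−α)} = (6³/6)·n^{1.5} → ∞; triangles are abundant w.h.p.

E[X] ≈ 107216.84864; in regime p = Θ(1/n^{1/2}) E[X] diverges (above the triangle threshold p ~ 1/n).


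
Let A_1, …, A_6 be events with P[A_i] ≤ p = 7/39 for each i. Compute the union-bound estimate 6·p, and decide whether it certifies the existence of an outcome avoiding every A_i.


Union bound: P[∪_{i=1}^{6} A_i] ≤ Σ_i P[A_i] ≤ 6·p = 6·(7/39) = 14/13.
Numerically: 14/13 ≈ 1.07692.
Is 14/13 < 1? NO.
Since the bound 14/13 is ≥ 1, the union bound is uninformative here; it does NOT by itself certify existence.

6·p = 14/13 ≈ 1.07692; existence NOT certified by the union bound.


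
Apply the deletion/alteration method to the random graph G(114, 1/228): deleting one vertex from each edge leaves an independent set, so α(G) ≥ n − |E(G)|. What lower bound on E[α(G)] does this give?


E[|E(G)|] = C(114, 2)·p = 6441 · (1/228) = 113/4.
E[α(G)] ≥ n − E[|E(G)|] = 114 − 113/4 = 343/4.
Numerically: ≈ 85.750000.
(This is only a lower bound; the true E[α(G)] may be larger.)

E[α(G)] ≥ 343/4 ≈ 85.750000.


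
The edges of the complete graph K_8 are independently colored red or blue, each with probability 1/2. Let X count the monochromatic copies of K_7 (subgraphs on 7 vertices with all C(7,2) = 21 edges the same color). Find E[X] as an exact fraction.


Let X = Σ_S X_S over the C(8, 7) = 8 subsets S of size 7, where X_S = 1 if the K_7 on S is monochromatic.
For a fixed S, the K_7 on S has C(7, 2) = 21 edges. P[all 21 edges red] = (1/2)^21, and likewise for blue, so P[monochromatic] = 2·(1/2)^21 = 2^{1 − 21} = 1/1048576.
By linearity: E[X] = C(8, 7) · 2^{1 − 21} = 8 · 1/1048576 = 1/131072.
Numerically: E[X] ≈ 0.000008.

E[X] = C(8,7)·2^(1−C(7,2)) = 1/131072 ≈ 0.000008.


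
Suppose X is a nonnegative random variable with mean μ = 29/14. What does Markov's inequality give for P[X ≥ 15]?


μ = E[X] = 29/14, a = 15.
Markov: P[X ≥ 15] ≤ μ/a = (29/14)/15 = 29/210.
Numerically: ≈ 0.138.
(Since a = 15 > μ = 2.071, the bound 29/210 is < 1 and informative.)

P[X ≥ 15] ≤ 29/210 ≈ 0.138.


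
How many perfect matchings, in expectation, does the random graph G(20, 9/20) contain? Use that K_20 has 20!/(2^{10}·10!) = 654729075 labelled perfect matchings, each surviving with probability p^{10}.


K_20 has 20!/(2^{10}·10!) = 654729075 labelled perfect matchings.
For each such perfect matching H, let X_H = 1 if all 10 edges of H are present in G. Then P[X_H = 1] = p^{10} = (9/20)^{10} = 3486784401/10240000000000.
By linearity of expectation: E[X] = Σ_H E[X_H] = 654729075 · p^{10} = 654729075 · 3486784401/10240000000000 = 91315965023646363/409600000000.
Numerically: E[X] ≈ 222939.

E[X] = 654729075 · (9/20)^{10} = 91315965023646363/409600000000 ≈ 222939.


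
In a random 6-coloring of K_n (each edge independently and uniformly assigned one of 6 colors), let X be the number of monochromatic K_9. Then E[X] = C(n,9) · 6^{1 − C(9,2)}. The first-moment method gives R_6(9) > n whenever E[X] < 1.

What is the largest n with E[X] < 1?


We need C(n, 9) · 6^{1 − 36} < 1, i.e. C(n, 9) < 6^{36 − 1} = 1719070799748422591028658176.
Check values of n near the boundary:
  n = 4403: C(4403, 9) = 1699894433046281918452233150; 1699894433046281918452233150 < 1719070799748422591028658176? YES
  n = 4404: C(4404, 9) = 1703375445537161676647015880; 1703375445537161676647015880 < 1719070799748422591028658176? YES
  n = 4405: C(4405, 9) = 1706862792900636302463627150; 1706862792900636302463627150 < 1719070799748422591028658176? YES
  n = 4406: C(4406, 9) = 1710356485221788389505285700; 1710356485221788389505285700 < 1719070799748422591028658176? YES
  n = 4407: C(4407, 9) = 1713856532599459170657070050; 1713856532599459170657070050 < 1719070799748422591028658176? YES
  n = 4408: C(4408, 9) = 1717362945146264156457459600; 1717362945146264156457459600 < 1719070799748422591028658176? YES
  n = 4409: C(4409, 9) = 1720875732988608787686577131; 1720875732988608787686577131 < 1719070799748422591028658176? NO
The largest n with C(n, 9) < 1719070799748422591028658176 is n = 4408 (where E[X] = 35778394690547169926197075/35813974994758803979763712 ≈ 0.99901). Hence R_6(9) > 4408, i.e. R_6(9) ≥ 4409.

Largest n = 4408; hence R_6(9) > 4408.


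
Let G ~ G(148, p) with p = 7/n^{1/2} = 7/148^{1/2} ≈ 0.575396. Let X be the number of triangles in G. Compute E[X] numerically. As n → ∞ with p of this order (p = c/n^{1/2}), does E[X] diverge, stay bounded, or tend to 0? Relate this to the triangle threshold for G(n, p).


Number of potential triangles: C(148, 3) = 529396.
Each occurs with probability p³ ≈ (0.575396)³ ≈ 1.90502881e-01.
By linearity: E[X] = C(148, 3)·p³ ≈ 529396 · 1.90502881e-01 ≈ 100851.462957.
Since α = 1/2 < 1, p = c/n^{1/2} ≫ 1/n is above the triangle threshold p ~ 1/n. Asymptotically E[X] ~ (c³/6)·n^{3(1−α)} = (7³/6)·n^{1.5} → ∞; triangles are abundant w.h.p.

E[X] ≈ 100851.462957; in regime p = Θ(1/n^{1/2}) E[X] diverges (above the triangle threshold p ~ 1/n).


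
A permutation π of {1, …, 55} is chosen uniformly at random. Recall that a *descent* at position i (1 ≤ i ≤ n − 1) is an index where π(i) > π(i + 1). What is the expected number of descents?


Write X = Σ X_I over i = 1, …, 54, with X_I the indicator of one descent.
There are 54 indicators.
For each fixed i, the pair (π(i), π(i+1)) is a uniformly random ordered pair of distinct values from {1, …, 55}; by symmetry P[π(i) > π(i+1)] = 1/2.
By linearity: E[X] = 54 · (1/2) = (55 − 1) · (1/2) = 27 ≈ 27.0000.

E[X] = 27 = 27.0000.


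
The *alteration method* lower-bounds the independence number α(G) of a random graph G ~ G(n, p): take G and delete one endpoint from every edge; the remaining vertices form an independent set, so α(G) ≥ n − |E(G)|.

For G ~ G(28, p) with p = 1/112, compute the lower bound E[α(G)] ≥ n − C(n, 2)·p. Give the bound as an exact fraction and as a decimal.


E[|E(G)|] = C(28, 2)·p = 378 · (1/112) = 27/8.
E[α(G)] ≥ n − E[|E(G)|] = 28 − 27/8 = 197/8.
Numerically: ≈ 24.625.
(This is only a lower bound; the true E[α(G)] may be larger.)

E[α(G)] ≥ 197/8 ≈ 24.625.


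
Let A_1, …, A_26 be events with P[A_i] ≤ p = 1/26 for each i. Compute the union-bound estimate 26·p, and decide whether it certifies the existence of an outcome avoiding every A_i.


Union bound: P[∪_{i=1}^{26} A_i] ≤ Σ_i P[A_i] ≤ 26·p = 26·(1/26) = 1.
Numerically: 1 ≈ 1.000000.
Is 1 < 1? NO.
Since the bound 1 is ≥ 1, the union bound is uninformative here; it does NOT by itself certify existence.

26·p = 1 ≈ 1.000000; existence NOT certified by the union bound.


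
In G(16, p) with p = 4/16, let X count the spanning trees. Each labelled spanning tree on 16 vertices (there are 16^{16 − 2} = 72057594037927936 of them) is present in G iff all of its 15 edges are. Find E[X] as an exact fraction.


K_16 has 16^{16 − 2} = 72057594037927936 labelled spanning trees.
For each such spanning tree H, let X_H = 1 if all 15 edges of H are present in G. Then P[X_H = 1] = p^{15} = (1/4)^{15} = 1/1073741824.
By linearity of expectation: E[X] = Σ_H E[X_H] = 72057594037927936 · p^{15} = 72057594037927936 · 1/1073741824 = 67108864.
Numerically: E[X] ≈ 6.71089e+07.

E[X] = 72057594037927936 · (1/4)^{15} = 67108864 ≈ 6.71089e+07.


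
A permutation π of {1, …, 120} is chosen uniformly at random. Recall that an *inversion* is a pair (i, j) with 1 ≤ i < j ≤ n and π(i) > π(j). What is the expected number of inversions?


Write X = Σ X_I over the C(120, 2) = 7140 pairs i < j, with X_I the indicator of one inversion.
There are 7140 indicators.
For each fixed pair i < j, the values π(i) and π(j) are two distinct elements of {1, …, 120} in uniformly random order; by symmetry P[π(i) > π(j)] = 1/2.
By linearity: E[X] = 7140 · (1/2) = C(120, 2) · (1/2) = 7140/2 = 3570 ≈ 3570.0000.

E[X] = 3570 = 3570.0000.


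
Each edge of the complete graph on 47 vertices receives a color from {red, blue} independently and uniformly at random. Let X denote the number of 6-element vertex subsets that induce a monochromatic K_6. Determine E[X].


Let X = Σ_S X_S over the C(47, 6) = 10737573 subsets S of size 6, where X_S = 1 if the K_6 on S is monochromatic.
For a fixed S, the K_6 on S has C(6, 2) = 15 edges. P[all 15 edges red] = (1/2)^15, and likewise for blue, so P[monochromatic] = 2·(1/2)^15 = 2^{1 − 15} = 1/16384.
By linearity: E[X] = C(47, 6) · 2^{1 − 15} = 10737573 · 1/16384 = 10737573/16384.
Numerically: E[X] ≈ 655.369.

E[X] = C(47,6)·2^(1−C(6,2)) = 10737573/16384 ≈ 655.369.


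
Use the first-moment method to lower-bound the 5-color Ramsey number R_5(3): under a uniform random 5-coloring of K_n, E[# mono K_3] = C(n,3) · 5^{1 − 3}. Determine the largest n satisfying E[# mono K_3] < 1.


We need C(n, 3) · 5^{1 − 3} < 1, i.e. C(n, 3) < 5^{3 − 1} = 25.
Check values of n near the boundary:
  n = 3: C(3, 3) = 1; 1 < 25? YES
  n = 4: C(4, 3) = 4; 4 < 25? YES
  n = 5: C(5, 3) = 10; 10 < 25? YES
  n = 6: C(6, 3) = 20; 20 < 25? YES
  n = 7: C(7, 3) = 35; 35 < 25? NO
  n = 8: C(8, 3) = 56; 56 < 25? NO
  n = 9: C(9, 3) = 84; 84 < 25? NO
The largest n with C(n, 3) < 25 is n = 6 (where E[X] = 4/5 ≈ 0.80000). Hence R_5(3) > 6, i.e. R_5(3) ≥ 7.

Largest n = 6; hence R_5(3) > 6.


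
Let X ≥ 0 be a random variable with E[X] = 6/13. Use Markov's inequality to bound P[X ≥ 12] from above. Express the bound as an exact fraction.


μ = E[X] = 6/13, a = 12.
Markov: P[X ≥ 12] ≤ μ/a = (6/13)/12 = 1/26.
Numerically: ≈ 0.0385.
(Since a = 12 > μ = 0.4615, the bound 1/26 is < 1 and informative.)

P[X ≥ 12] ≤ 1/26 ≈ 0.0385.


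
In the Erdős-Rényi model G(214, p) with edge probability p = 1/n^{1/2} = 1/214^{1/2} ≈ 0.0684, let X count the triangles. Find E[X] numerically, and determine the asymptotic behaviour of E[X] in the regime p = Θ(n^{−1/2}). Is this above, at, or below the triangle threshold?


Number of potential triangles: C(214, 3) = 1610564.
Each occurs with probability p³ ≈ (0.0684)³ ≈ 3.19433e-04.
By linearity: E[X] = C(214, 3)·p³ ≈ 1610564 · 3.19433e-04 ≈ 514.467.
Since α = 1/2 < 1, p = c/n^{1/2} ≫ 1/n is above the triangle threshold p ~ 1/n. Asymptotically E[X] ~ (c³/6)·n^{3(1−α)} = (1³/6)·n^{1.5} → ∞; triangles are abundant w.h.p.

E[X] ≈ 514.467; in regime p = Θ(1/n^{1/2}) E[X] diverges (above the triangle threshold p ~ 1/n).


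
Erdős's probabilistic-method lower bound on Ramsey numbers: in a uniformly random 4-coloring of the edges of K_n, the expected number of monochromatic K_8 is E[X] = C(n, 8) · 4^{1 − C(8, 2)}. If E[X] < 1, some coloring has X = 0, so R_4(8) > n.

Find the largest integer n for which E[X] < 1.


We need C(n, 8) · 4^{1 − 28} < 1, i.e. C(n, 8) < 4^{28 − 1} = 18014398509481984.
Check values of n near the boundary:
  n = 406: C(406, 8) = 17082453897995850; 17082453897995850 < 18014398509481984? YES
  n = 407: C(407, 8) = 17424959239309050; 17424959239309050 < 18014398509481984? YES
  n = 408: C(408, 8) = 17773458424095231; 17773458424095231 < 18014398509481984? YES
  n = 409: C(409, 8) = 18128041135797879; 18128041135797879 < 18014398509481984? NO
The largest n with C(n, 8) < 18014398509481984 is n = 408 (where E[X] = 17773458424095231/18014398509481984 ≈ 0.98663). Hence R_4(8) > 408, i.e. R_4(8) ≥ 409.

Largest n = 408; hence R_4(8) > 408.


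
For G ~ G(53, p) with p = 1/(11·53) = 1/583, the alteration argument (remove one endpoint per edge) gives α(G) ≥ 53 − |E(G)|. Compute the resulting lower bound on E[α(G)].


E[|E(G)|] = C(53, 2)·p = 1378 · (1/583) = 26/11.
E[α(G)] ≥ n − E[|E(G)|] = 53 − 26/11 = 557/11.
Numerically: ≈ 50.63636.
(This is only a lower bound; the true E[α(G)] may be larger.)

E[α(G)] ≥ 557/11 ≈ 50.63636.


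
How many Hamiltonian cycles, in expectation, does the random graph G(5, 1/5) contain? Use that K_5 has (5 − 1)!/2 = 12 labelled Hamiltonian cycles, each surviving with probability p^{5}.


K_5 has (5 − 1)!/2 = 12 labelled Hamiltonian cycles.
For each such Hamiltonian cycle H, let X_H = 1 if all 5 edges of H are present in G. Then P[X_H = 1] = p^{5} = (1/5)^{5} = 1/3125.
By linearity of expectation: E[X] = Σ_H E[X_H] = 12 · p^{5} = 12 · 1/3125 = 12/3125.
Numerically: E[X] ≈ 0.00384.

E[X] = 12 · (1/5)^{5} = 12/3125 ≈ 0.00384.


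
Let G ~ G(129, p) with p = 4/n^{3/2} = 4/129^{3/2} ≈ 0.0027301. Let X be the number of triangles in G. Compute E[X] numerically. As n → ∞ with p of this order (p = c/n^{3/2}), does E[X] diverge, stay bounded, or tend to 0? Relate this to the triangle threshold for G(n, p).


Number of potential triangles: C(129, 3) = 349504.
Each occurs with probability p³ ≈ (0.0027301)³ ≈ 2.0348213e-08.
By linearity: E[X] = C(129, 3)·p³ ≈ 349504 · 2.0348213e-08 ≈ 0.00711.
Since α = 3/2 > 1, p = c/n^{3/2} = o(1/n) is below the triangle threshold p ~ 1/n. Asymptotically E[X] ~ (c³/6)·n^{3(1−α)} = (4³/6)·n^{-1.5} → 0, so by Markov's inequality G has no triangles w.h.p.

E[X] ≈ 0.00711; in regime p = Θ(1/n^{3/2}) E[X] tends to 0 (below the triangle threshold p ~ 1/n).
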